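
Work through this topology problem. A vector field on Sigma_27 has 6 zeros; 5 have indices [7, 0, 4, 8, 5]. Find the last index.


Poincare-Hopf: sum of indices = chi(M).
chi(Sigma_27) = 2 - 2*27 = -52.
Sum of known indices = 24.
x = chi - (sum known) = -52 - (24) = -76

-76


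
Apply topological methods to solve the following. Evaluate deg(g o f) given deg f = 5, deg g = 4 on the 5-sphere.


Degree is multiplicative under composition: deg(g o f) = deg(g) * deg(f).
= 4 * 5 = 20

20


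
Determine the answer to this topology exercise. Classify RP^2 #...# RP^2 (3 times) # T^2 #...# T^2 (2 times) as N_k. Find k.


Since a >= 1, the sum is non-orientable; each T^2 can be replaced by RP^2 # RP^2 (since T^2#RP^2 = 3RP^2).
Total crosscaps k = 3 + 2*2 = 7.
Check via chi: chi = 3*1 + 2*0 - (3+2-1)*2 = -5 = 2 - k = -5. Consistent.

7


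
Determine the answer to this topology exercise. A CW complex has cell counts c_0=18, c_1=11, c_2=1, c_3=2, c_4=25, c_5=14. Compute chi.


chi = sum_k (-1)^k c_k.
= (-1)^0*18 + (-1)^1*11 + (-1)^2*1 + (-1)^3*2 + (-1)^4*25 + (-1)^5*14
= (18) + (-11) + (1) + (-2) + (25) + (-14)
= 17

17


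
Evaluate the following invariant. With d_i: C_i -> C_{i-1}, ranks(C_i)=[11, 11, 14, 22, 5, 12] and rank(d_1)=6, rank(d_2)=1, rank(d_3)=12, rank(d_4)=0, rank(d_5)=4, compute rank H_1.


rank H_k = rank(ker d_k) - rank(im d_{k+1}).
rank(ker d_1) = rank(C_1) - rank(d_1) = 11 - 6 = 5.
rank(im d_{1+1}) = 1.
rank H_1 = 5 - 1 = 4

4


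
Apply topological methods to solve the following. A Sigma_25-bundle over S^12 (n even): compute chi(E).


chi(S^12) = 2 (n even), chi(Sigma_25) = 2 - 2*25 = -48.
chi(E) = 2 * (-48) = -96

-96


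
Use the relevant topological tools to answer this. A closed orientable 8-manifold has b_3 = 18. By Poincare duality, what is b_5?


Poincare duality for closed orientable n-manifolds: b_k = b_{n-k}.
Here n = 8, so b_5 = b_3 = 18

18


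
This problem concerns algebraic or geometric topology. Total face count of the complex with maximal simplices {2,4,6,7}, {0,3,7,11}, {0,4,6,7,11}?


Each maximal simplex on m vertices has 2^m - 1 nonempty faces.
Take the union (dedupe shared faces).
Total distinct faces = 47

47


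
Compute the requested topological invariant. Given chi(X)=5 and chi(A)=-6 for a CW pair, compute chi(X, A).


Relative Euler characteristic: chi(X, A) = chi(X) - chi(A).
= 5 - (-6) = 11

11


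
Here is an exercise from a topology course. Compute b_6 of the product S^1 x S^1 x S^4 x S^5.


Each S^d has Poincare polynomial 1 + t^d.
The product S^1 x S^1 x S^4 x S^5 has Poincare polynomial prod(1+t^d_i).
Expanding: b_0=1, b_1=2, b_2=1, b_4=1, b_5=3, b_6=3, b_7=1, b_9=1, b_10=2, b_11=1.
b_6 = 3

3


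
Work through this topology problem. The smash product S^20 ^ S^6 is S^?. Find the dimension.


S^m ^ S^n = S^{m+n}.
k = 20 + 6 = 26

26


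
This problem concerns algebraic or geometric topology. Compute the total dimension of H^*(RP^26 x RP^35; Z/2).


dim H^*(RP^n; Z/2) = n+1 (one Z/2 in each degree 0..n).
Total Betti number is multiplicative.
Total = (26+1) * (35+1) = 27 * 36 = 972

972


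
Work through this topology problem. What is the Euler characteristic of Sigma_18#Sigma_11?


chi(Sigma_18) = 2 - 2*18 = -34
chi(Sigma_11) = 2 - 2*11 = -20
For surfaces: chi(A#B) = chi(A) + chi(B) - 2.
chi = -34 + -20 - 2 = -56

-56


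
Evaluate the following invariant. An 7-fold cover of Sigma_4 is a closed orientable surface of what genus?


For an n-sheeted cover: chi(E) = n * chi(B).
chi(Sigma_4) = 2 - 2*4 = -6.
chi(E) = 7 * (-6) = -42.
genus(E) = (2 - chi(E))/2 = (2 - (-42))/2 = 44/2 = 22

22


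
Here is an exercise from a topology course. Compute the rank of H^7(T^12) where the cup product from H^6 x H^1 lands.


Cup product: H^p x H^q -> H^{p+q}; here p+q = 6+1 = 7.
rank H^k(T^n) = C(n,k).
C(12,7) = 792

792


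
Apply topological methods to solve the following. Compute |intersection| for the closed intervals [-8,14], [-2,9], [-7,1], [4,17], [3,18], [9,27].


Intersection = [max(a_i), min(b_i)] = [9, 1].
Since 9 > 1, the intersection is empty.
Length = 0

0


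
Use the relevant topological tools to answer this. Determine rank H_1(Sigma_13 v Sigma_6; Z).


For a wedge: H_1(A v B) = H_1(A) + H_1(B).
b_1(Sigma_13) = 26, b_1(Sigma_6) = 12.
b_1 = 26 + 12 = 38

38


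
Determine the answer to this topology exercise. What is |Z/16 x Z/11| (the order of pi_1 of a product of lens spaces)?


pi_1(X x Y) = pi_1(X) x pi_1(Y).
pi_1(L(16,1)) = Z/16, pi_1(L(11,1)) = Z/11.
|Z/16 x Z/11| = 16 * 11 = 176

176


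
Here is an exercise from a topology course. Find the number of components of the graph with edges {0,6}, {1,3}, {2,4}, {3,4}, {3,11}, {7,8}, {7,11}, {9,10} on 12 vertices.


Run DFS/union-find over 12 vertices.
V = 12, E = 8.
Number of components = 4

4


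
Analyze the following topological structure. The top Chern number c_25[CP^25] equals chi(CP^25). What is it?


For any closed oriented manifold, <e(TM),[M]> = chi(M).
chi(CP^25) = 25+1 = 26

26


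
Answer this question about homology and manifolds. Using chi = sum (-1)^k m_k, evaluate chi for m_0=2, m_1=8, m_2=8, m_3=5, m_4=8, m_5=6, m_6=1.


Morse theory: chi(M) = sum_k (-1)^k m_k where m_k = #(index-k critical points).
= (2) + (-8) + (8) + (-5) + (8) + (-6) + (1) = 0

0


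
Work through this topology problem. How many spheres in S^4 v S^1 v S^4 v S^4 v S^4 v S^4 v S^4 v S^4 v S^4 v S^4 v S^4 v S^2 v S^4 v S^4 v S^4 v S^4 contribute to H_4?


For a wedge of spheres, H_k (k>0) is free on one generator per sphere of dimension k.
Spheres of dimension 4: count = 14.
b_4 = 14

14


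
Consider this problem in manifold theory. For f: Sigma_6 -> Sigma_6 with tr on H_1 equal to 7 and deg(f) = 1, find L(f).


L(f) = tr(f_0*) - tr(f_1*) + tr(f_2*).
= 1 - (7) + (1)
= -5

-5


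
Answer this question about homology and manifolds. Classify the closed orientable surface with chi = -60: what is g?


chi = 2 - 2g for closed orientable surfaces.
-60 = 2 - 2g
2g = 2 - (-60) = 62
g = 31

31


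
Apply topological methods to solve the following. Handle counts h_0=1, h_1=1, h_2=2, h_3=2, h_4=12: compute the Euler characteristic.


Handles of index k contribute (-1)^k to chi (same as CW cells).
chi = (1) + (-1) + (2) + (-2) + (12) = 12

12


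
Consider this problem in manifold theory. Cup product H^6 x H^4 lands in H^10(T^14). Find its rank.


Cup product: H^p x H^q -> H^{p+q}; here p+q = 6+4 = 10.
rank H^k(T^n) = C(n,k).
C(14,10) = 1001

1001


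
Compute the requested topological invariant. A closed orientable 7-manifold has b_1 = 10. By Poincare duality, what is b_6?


Poincare duality for closed orientable n-manifolds: b_k = b_{n-k}.
Here n = 7, so b_6 = b_1 = 10

10


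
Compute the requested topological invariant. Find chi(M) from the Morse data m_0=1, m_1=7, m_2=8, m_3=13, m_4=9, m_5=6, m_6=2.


Morse theory: chi(M) = sum_k (-1)^k m_k where m_k = #(index-k critical points).
= (1) + (-7) + (8) + (-13) + (9) + (-6) + (2) = -6

-6


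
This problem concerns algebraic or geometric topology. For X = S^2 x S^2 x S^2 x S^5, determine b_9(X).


Each S^d has Poincare polynomial 1 + t^d.
The product S^2 x S^2 x S^2 x S^5 has Poincare polynomial prod(1+t^d_i).
Expanding: b_0=1, b_2=3, b_4=3, b_5=1, b_6=1, b_7=3, b_9=3, b_11=1.
b_9 = 3

3


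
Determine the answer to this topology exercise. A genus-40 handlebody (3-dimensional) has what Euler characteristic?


A genus-g handlebody deformation retracts to a wedge of g circles.
chi(vee_g S^1) = 1 - g.
chi(H_40) = 1 - 40 = -39

-39


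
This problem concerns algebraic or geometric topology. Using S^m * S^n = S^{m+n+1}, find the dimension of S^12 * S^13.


Join of spheres: S^m * S^n = S^{m+n+1}.
dim = 12 + 13 + 1 = 26

26


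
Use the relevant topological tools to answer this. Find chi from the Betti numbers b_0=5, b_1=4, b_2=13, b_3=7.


chi = sum_k (-1)^k b_k.
= (5) + (-4) + (13) + (-7)
= 7

7


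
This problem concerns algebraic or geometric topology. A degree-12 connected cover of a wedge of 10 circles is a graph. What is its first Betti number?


Nielsen-Schreier: an index-n subgroup of F_r is free of rank 1 + n(r-1).
Equivalently: chi(cover) = n*chi(base); chi(vee_r S^1) = 1 - 10 = -9.
chi(E) = 12*(-9) = -108; rank = 1 - chi(E) = 1 - (-108) = 109.
rank = 1 + 12*(10-1) = 1 + 108 = 109

109


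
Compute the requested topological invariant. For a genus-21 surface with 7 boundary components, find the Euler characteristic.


For a compact orientable surface with genus g and b boundary components: chi = 2 - 2g - b.
chi = 2 - 2*21 - 7 = 2 - 42 - 7 = -47

-47


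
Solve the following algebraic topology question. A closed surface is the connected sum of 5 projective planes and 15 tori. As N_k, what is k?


Since a >= 1, the sum is non-orientable; each T^2 can be replaced by RP^2 # RP^2 (since T^2#RP^2 = 3RP^2).
Total crosscaps k = 5 + 2*15 = 35.
Check via chi: chi = 5*1 + 15*0 - (5+15-1)*2 = -33 = 2 - k = -33. Consistent.

35


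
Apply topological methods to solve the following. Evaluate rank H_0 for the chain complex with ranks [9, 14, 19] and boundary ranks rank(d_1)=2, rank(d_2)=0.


rank H_k = rank(ker d_k) - rank(im d_{k+1}).
rank(ker d_0) = rank(C_0) - rank(d_0) = 9 - 0 = 9.
rank(im d_{0+1}) = 2.
rank H_0 = 9 - 2 = 7

7


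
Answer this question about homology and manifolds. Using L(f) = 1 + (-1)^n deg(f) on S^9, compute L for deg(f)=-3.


On S^9: L(f) = tr(f_0*) + (-1)^9 tr(f_9*) = 1 + (-1)^9 * deg(f).
L(f) = 1 + (-1)^9 * -3 = 1 + 3 = 4

4


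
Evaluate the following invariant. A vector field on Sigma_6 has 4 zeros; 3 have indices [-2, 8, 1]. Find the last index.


Poincare-Hopf: sum of indices = chi(M).
chi(Sigma_6) = 2 - 2*6 = -10.
Sum of known indices = 7.
x = chi - (sum known) = -10 - (7) = -17

-17


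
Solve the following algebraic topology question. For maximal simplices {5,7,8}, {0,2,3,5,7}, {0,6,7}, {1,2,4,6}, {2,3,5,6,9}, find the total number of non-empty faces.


Each maximal simplex on m vertices has 2^m - 1 nonempty faces.
Take the union (dedupe shared faces).
Total distinct faces = 74

74


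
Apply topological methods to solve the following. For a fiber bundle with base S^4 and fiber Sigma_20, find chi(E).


chi(S^4) = 2 (n even), chi(Sigma_20) = 2 - 2*20 = -38.
chi(E) = 2 * (-38) = -76

-76


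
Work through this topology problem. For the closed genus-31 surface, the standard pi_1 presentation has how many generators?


Standard presentation: pi_1(Sigma_g) = <a_1,b_1,...,a_g,b_g | [a_1,b_1]...[a_g,b_g] = 1>.
Number of generators = 2g = 2*31 = 62

62


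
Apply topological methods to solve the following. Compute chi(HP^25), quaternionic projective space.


HP^25 has one cell in each dimension 0, 4, ..., 4*25 (25+1 cells, all even-dim).
chi = 25 + 1 = 26

26


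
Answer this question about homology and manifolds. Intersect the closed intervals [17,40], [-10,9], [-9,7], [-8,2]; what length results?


Intersection = [max(a_i), min(b_i)] = [17, 2].
Since 17 > 2, the intersection is empty.
Length = 0

0


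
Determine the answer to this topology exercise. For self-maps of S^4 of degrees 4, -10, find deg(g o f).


Degree is multiplicative under composition: deg(g o f) = deg(g) * deg(f).
= -10 * 4 = -40

-40


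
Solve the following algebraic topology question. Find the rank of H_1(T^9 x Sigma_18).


pi_1(A x B) = pi_1(A) x pi_1(B); rank of abelianization = b_1.
b_1(T^9) = 9, b_1(Sigma_18) = 2*18 = 36.
b_1(product) = 9 + 36 = 45

45


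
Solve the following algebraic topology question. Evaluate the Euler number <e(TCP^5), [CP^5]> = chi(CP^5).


For any closed oriented manifold, <e(TM),[M]> = chi(M).
chi(CP^5) = 5+1 = 6

6


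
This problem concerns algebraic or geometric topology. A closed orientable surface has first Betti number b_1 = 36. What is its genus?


For a closed orientable surface: b_1 = 2g.
36 = 2g
g = 36 / 2 = 18

18


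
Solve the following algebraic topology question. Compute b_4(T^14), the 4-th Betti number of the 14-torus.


By the Kunneth formula, b_k(T^n) = C(n,k).
b_4(T^14) = C(14,4).
C(14,4) = 14!/(4!*10!) = 1001

1001


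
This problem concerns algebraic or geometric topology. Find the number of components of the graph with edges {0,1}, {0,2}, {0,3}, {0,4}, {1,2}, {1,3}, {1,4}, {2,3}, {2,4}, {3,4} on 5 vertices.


Run DFS/union-find over 5 vertices.
V = 5, E = 10.
Number of components = 1

1


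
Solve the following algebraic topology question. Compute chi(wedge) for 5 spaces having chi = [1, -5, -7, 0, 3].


chi(A v B) = chi(A) + chi(B) - 1 (one point identified).
For 5 spaces: chi = (sum chi_i) - (5 - 1).
sum = -8; chi = -8 - 4 = -12

-12


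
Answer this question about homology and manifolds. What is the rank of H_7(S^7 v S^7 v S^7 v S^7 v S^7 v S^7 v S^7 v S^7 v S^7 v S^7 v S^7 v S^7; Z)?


For a wedge of spheres, H_k (k>0) is free on one generator per sphere of dimension k.
Spheres of dimension 7: count = 12.
b_7 = 12

12


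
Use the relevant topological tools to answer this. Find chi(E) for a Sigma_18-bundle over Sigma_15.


For a fiber bundle F -> E -> B (with CW structure): chi(E) = chi(B) * chi(F).
chi(Sigma_15) = -28, chi(Sigma_18) = -34.
chi(E) = (-28) * (-34) = 952

952


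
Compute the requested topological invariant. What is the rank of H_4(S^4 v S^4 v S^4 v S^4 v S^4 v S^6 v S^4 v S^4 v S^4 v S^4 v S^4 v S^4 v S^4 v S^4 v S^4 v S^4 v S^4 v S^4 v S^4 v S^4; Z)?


For a wedge of spheres, H_k (k>0) is free on one generator per sphere of dimension k.
Spheres of dimension 4: count = 19.
b_4 = 19

19


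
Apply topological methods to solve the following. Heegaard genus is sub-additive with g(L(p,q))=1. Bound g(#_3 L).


Heegaard genus satisfies g(A#B) <= g(A) + g(B).
Each lens space has g = 1.
Upper bound: 3 * 1 = 3

3


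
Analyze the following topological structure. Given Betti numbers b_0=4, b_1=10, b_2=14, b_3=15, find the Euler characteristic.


chi = sum_k (-1)^k b_k.
= (4) + (-10) + (14) + (-15)
= -7

-7


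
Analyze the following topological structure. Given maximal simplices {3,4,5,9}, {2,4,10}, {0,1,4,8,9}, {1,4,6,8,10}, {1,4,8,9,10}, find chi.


Enumerate all faces; f-vector: f_0=10, f_1=25, f_2=27, f_3=14, f_4=3.
chi = sum (-1)^k f_k = 1

1


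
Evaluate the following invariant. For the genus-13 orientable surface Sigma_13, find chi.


For a closed orientable surface of genus g: chi = 2 - 2g.
Here g = 13.
chi = 2 - 2*13 = 2 - 26 = -24

-24


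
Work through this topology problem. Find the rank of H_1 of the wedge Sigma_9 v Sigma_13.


For a wedge: H_1(A v B) = H_1(A) + H_1(B).
b_1(Sigma_9) = 18, b_1(Sigma_13) = 26.
b_1 = 18 + 26 = 44

44


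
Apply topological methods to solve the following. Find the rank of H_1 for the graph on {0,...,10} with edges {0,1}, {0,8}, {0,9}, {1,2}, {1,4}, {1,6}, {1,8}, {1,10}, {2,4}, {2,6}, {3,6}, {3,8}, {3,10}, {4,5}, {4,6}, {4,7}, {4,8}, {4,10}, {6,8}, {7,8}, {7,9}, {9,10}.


b_1 = E - V + (number of components).
E = 22, V = 11, components = 1.
b_1 = 22 - 11 + 1 = 12

12


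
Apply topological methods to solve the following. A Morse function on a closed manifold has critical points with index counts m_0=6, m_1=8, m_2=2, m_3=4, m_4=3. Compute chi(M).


Morse theory: chi(M) = sum_k (-1)^k m_k where m_k = #(index-k critical points).
= (6) + (-8) + (2) + (-4) + (3) = -1

-1


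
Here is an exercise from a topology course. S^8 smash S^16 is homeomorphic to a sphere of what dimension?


S^m ^ S^n = S^{m+n}.
k = 8 + 16 = 24

24


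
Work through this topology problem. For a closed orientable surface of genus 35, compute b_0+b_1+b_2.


For Sigma_35: b_0 = 1, b_1 = 2g = 70, b_2 = 1.
Total = 1 + 70 + 1 = 72

72


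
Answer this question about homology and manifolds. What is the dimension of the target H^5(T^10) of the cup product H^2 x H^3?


Cup product: H^p x H^q -> H^{p+q}; here p+q = 2+3 = 5.
rank H^k(T^n) = C(n,k).
C(10,5) = 252

252


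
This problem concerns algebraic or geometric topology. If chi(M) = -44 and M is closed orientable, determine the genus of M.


chi = 2 - 2g for closed orientable surfaces.
-44 = 2 - 2g
2g = 2 - (-44) = 46
g = 23

23


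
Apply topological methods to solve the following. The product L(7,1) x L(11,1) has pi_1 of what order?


pi_1(X x Y) = pi_1(X) x pi_1(Y).
pi_1(L(7,1)) = Z/7, pi_1(L(11,1)) = Z/11.
|Z/7 x Z/11| = 7 * 11 = 77

77


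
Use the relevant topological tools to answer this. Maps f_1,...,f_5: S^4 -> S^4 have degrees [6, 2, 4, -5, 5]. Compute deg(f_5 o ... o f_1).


Degree is multiplicative: deg(composition) = product of degrees.
= (6) * (2) * (4) * (-5) * (5) = -1200

-1200


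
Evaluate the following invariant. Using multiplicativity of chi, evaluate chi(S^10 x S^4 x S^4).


chi is multiplicative: chi(X x Y) = chi(X) chi(Y).
Each even-dim sphere has chi = 2. There are 3 factors.
chi = 2^3 = 8

8


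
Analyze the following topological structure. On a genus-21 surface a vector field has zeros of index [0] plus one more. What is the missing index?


Poincare-Hopf: sum of indices = chi(M).
chi(Sigma_21) = 2 - 2*21 = -40.
Sum of known indices = 0.
x = chi - (sum known) = -40 - (0) = -40

-40


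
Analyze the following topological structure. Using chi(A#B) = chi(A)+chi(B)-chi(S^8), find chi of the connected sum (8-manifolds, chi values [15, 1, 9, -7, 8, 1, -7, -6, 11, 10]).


For n-manifolds: chi(A#B) = chi(A) + chi(B) - chi(S^8).
chi(S^8) = 1 + (-1)^8 = 2.
chi(#) = (sum chi_i) - (10-1)*chi(S^8) = 35 - 9*2 = 17

17


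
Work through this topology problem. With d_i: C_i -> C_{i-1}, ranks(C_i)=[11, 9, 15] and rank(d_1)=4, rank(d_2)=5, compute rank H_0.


rank H_k = rank(ker d_k) - rank(im d_{k+1}).
rank(ker d_0) = rank(C_0) - rank(d_0) = 11 - 0 = 11.
rank(im d_{0+1}) = 4.
rank H_0 = 11 - 4 = 7

7


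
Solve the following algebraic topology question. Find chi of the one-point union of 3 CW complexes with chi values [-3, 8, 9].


chi(A v B) = chi(A) + chi(B) - 1 (one point identified).
For 3 spaces: chi = (sum chi_i) - (3 - 1).
sum = 14; chi = 14 - 2 = 12

12


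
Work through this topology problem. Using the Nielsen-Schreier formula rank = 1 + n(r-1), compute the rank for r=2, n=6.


Nielsen-Schreier: an index-n subgroup of F_r is free of rank 1 + n(r-1).
Equivalently: chi(cover) = n*chi(base); chi(vee_r S^1) = 1 - 2 = -1.
chi(E) = 6*(-1) = -6; rank = 1 - chi(E) = 1 - (-6) = 7.
rank = 1 + 6*(2-1) = 1 + 6 = 7

7


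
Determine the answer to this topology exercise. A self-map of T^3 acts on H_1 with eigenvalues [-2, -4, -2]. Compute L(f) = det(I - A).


For a torus self-map: L(f) = det(I - A) where A acts on H_1.
L(f) = (1--2) * (1--4) * (1--2) = 3 * 5 * 3 = 45

45


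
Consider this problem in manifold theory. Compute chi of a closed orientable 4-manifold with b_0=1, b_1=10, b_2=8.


By Poincare duality b_k = b_{4-k}, so full Betti numbers: b_0=1, b_1=10, b_2=8, b_3=10, b_4=1.
chi = sum (-1)^k b_k = -10

-10


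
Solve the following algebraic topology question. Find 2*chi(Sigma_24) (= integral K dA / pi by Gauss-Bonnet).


Gauss-Bonnet: integral K dA = 2*pi*chi(M).
chi(Sigma_24) = 2 - 2*24 = -46.
(integral K dA)/pi = 2*chi = 2*(-46) = -92

-92


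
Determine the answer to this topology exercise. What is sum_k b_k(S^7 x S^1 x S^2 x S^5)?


Total Betti number is multiplicative under products.
Each S^d (d>=1) has total Betti number 2.
There are 4 sphere factors.
Total = 2^4 = 16

16


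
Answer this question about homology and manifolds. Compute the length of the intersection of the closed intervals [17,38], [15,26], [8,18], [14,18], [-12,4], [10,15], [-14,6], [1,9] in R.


Intersection = [max(a_i), min(b_i)] = [17, 4].
Since 17 > 4, the intersection is empty.
Length = 0

0


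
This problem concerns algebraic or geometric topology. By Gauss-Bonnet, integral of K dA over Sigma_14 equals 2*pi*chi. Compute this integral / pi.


Gauss-Bonnet: integral K dA = 2*pi*chi(M).
chi(Sigma_14) = 2 - 2*14 = -26.
(integral K dA)/pi = 2*chi = 2*(-26) = -52

-52


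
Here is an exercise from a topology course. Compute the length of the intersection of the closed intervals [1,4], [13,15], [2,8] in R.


Intersection = [max(a_i), min(b_i)] = [13, 4].
Since 13 > 4, the intersection is empty.
Length = 0

0


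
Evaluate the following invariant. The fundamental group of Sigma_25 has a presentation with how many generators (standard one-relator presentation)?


Standard presentation: pi_1(Sigma_g) = <a_1,b_1,...,a_g,b_g | [a_1,b_1]...[a_g,b_g] = 1>.
Number of generators = 2g = 2*25 = 50

50


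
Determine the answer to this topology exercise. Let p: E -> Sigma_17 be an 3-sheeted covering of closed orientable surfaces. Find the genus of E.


For an n-sheeted cover: chi(E) = n * chi(B).
chi(Sigma_17) = 2 - 2*17 = -32.
chi(E) = 3 * (-32) = -96.
genus(E) = (2 - chi(E))/2 = (2 - (-96))/2 = 98/2 = 49

49


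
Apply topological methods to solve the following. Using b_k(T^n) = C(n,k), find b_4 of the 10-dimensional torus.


By the Kunneth formula, b_k(T^n) = C(n,k).
b_4(T^10) = C(10,4).
C(10,4) = 10!/(4!*6!) = 210

210


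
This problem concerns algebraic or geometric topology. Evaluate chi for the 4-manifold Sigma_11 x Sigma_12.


chi(Sigma_11) = 2 - 2*11 = -20
chi(Sigma_12) = 2 - 2*12 = -22
chi(product) = (-20) * (-22) = 440

440


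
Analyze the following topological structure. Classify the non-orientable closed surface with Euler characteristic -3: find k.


chi = 2 - k for closed non-orientable surfaces with k crosscaps.
-3 = 2 - k
k = 2 - (-3) = 5

5


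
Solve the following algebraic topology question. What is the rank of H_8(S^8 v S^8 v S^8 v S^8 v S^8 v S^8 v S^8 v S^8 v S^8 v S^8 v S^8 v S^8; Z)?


For a wedge of spheres, H_k (k>0) is free on one generator per sphere of dimension k.
Spheres of dimension 8: count = 12.
b_8 = 12

12


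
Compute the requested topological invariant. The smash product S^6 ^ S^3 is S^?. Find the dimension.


S^m ^ S^n = S^{m+n}.
k = 6 + 3 = 9

9


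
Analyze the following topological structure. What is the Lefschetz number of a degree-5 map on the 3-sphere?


On S^3: L(f) = tr(f_0*) + (-1)^3 tr(f_3*) = 1 + (-1)^3 * deg(f).
L(f) = 1 + (-1)^3 * 5 = 1 + -5 = -4

-4


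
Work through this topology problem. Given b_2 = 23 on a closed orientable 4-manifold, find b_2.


Poincare duality for closed orientable n-manifolds: b_k = b_{n-k}.
Here n = 4, so b_2 = b_2 = 23

23


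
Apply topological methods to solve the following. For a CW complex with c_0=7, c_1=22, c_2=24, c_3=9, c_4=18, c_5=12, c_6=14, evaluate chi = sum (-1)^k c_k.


chi = sum_k (-1)^k c_k.
= (-1)^0*7 + (-1)^1*22 + (-1)^2*24 + (-1)^3*9 + (-1)^4*18 + (-1)^5*12 + (-1)^6*14
= (7) + (-22) + (24) + (-9) + (18) + (-12) + (14)
= 20

20


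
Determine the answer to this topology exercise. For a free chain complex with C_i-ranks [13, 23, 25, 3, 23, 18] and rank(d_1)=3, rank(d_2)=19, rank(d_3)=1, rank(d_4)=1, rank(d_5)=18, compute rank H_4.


rank H_k = rank(ker d_k) - rank(im d_{k+1}).
rank(ker d_4) = rank(C_4) - rank(d_4) = 23 - 1 = 22.
rank(im d_{4+1}) = 18.
rank H_4 = 22 - 18 = 4

4


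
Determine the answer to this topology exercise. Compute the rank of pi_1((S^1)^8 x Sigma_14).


pi_1(A x B) = pi_1(A) x pi_1(B); rank of abelianization = b_1.
b_1(T^8) = 8, b_1(Sigma_14) = 2*14 = 28.
b_1(product) = 8 + 28 = 36

36


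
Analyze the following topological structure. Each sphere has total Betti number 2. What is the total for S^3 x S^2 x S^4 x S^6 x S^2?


Total Betti number is multiplicative under products.
Each S^d (d>=1) has total Betti number 2.
There are 5 sphere factors.
Total = 2^5 = 32

32


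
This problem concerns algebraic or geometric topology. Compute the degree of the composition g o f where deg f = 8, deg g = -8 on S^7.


Degree is multiplicative under composition: deg(g o f) = deg(g) * deg(f).
= -8 * 8 = -64

-64


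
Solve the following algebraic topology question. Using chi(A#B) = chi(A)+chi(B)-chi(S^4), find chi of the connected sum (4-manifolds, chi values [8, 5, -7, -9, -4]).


For n-manifolds: chi(A#B) = chi(A) + chi(B) - chi(S^4).
chi(S^4) = 1 + (-1)^4 = 2.
chi(#) = (sum chi_i) - (5-1)*chi(S^4) = -7 - 4*2 = -15

-15


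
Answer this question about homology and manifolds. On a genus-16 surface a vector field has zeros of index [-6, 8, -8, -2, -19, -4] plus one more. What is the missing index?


Poincare-Hopf: sum of indices = chi(M).
chi(Sigma_16) = 2 - 2*16 = -30.
Sum of known indices = -31.
x = chi - (sum known) = -30 - (-31) = 1

1


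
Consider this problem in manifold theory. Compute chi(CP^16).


CP^16 has one cell in each even dimension 0, 2, ..., 2*16 (16+1 cells total).
All cells are even-dimensional, so chi = number of cells.
chi = 16 + 1 = 17

17


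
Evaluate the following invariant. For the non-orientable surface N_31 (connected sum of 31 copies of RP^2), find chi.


For a non-orientable closed surface with k crosscaps: chi = 2 - k.
Here k = 31.
chi = 2 - 31 = -29

-29


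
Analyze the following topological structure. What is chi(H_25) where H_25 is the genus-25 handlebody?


A genus-g handlebody deformation retracts to a wedge of g circles.
chi(vee_g S^1) = 1 - g.
chi(H_25) = 1 - 25 = -24

-24


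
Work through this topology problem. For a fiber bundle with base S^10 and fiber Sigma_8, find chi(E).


chi(S^10) = 2 (n even), chi(Sigma_8) = 2 - 2*8 = -14.
chi(E) = 2 * (-14) = -28

-28


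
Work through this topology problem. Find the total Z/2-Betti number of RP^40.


H^k(RP^40; Z/2) = Z/2 for each 0 <= k <= 40.
Total dimension = 40 + 1 = 41

41


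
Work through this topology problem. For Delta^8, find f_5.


Delta^8 has 8+1 vertices. A 5-face is a choice of 5+1 vertices.
f_5 = C(8+1, 5+1) = C(9,6) = 84

84


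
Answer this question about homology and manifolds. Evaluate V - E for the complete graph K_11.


K_11: V = 11, E = C(11,2) = 55.
chi = V - E = 11 - 55 = -44

-44


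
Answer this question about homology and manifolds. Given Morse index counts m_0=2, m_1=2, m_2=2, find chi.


Morse theory: chi(M) = sum_k (-1)^k m_k where m_k = #(index-k critical points).
= (2) + (-2) + (2) = 2

2


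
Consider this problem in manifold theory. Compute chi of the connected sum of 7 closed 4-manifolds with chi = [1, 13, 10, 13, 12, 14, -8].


For n-manifolds: chi(A#B) = chi(A) + chi(B) - chi(S^4).
chi(S^4) = 1 + (-1)^4 = 2.
chi(#) = (sum chi_i) - (7-1)*chi(S^4) = 55 - 6*2 = 43

43


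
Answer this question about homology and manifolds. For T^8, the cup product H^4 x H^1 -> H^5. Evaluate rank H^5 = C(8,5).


Cup product: H^p x H^q -> H^{p+q}; here p+q = 4+1 = 5.
rank H^k(T^n) = C(n,k).
C(8,5) = 56

56


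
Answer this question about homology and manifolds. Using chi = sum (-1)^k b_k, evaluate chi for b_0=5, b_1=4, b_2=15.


chi = sum_k (-1)^k b_k.
= (5) + (-4) + (15)
= 16

16


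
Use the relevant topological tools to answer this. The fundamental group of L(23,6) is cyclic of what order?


pi_1(L(p,q)) = Z/pZ for any q coprime to p.
|pi_1(L(23,6))| = 23

23


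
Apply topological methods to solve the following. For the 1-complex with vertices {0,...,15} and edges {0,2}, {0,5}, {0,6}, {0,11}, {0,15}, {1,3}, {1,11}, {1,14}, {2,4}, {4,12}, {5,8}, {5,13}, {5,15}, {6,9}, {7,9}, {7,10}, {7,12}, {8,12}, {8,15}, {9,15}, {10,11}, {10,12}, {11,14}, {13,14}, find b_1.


b_1 = E - V + (number of components).
E = 24, V = 16, components = 1.
b_1 = 24 - 16 + 1 = 9

9


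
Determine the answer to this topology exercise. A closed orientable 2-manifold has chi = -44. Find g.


chi = 2 - 2g for closed orientable surfaces.
-44 = 2 - 2g
2g = 2 - (-44) = 46
g = 23

23


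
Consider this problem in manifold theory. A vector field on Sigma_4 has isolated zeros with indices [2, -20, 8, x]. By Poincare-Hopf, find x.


Poincare-Hopf: sum of indices = chi(M).
chi(Sigma_4) = 2 - 2*4 = -6.
Sum of known indices = -10.
x = chi - (sum known) = -6 - (-10) = 4

4


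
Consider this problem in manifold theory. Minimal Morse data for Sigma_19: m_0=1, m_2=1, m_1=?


A perfect Morse function has m_k = b_k.
For Sigma_19: b_0=1, b_1=2g=38, b_2=1.
Saddles m_1 = 2g = 38

38


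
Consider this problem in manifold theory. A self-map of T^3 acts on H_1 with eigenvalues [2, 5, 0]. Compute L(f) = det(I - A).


For a torus self-map: L(f) = det(I - A) where A acts on H_1.
L(f) = (1-2) * (1-5) * (1-0) = -1 * -4 * 1 = 4

4


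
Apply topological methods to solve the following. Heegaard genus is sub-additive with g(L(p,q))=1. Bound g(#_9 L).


Heegaard genus satisfies g(A#B) <= g(A) + g(B).
Each lens space has g = 1.
Upper bound: 9 * 1 = 9

9


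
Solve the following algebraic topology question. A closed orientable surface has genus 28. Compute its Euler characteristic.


For a closed orientable surface of genus g: chi = 2 - 2g.
Here g = 28.
chi = 2 - 2*28 = 2 - 56 = -54

-54


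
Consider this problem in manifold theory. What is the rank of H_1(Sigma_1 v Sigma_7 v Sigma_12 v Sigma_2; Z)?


For a wedge X v Y: reduced H_k(X v Y) = H_k(X) + H_k(Y).
Each Sigma_g contributes b_1 = 2g.
b_1 = 2 + 14 + 24 + 4 = 44

44


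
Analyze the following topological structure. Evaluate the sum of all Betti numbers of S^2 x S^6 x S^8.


Total Betti number is multiplicative under products.
Each S^d (d>=1) has total Betti number 2.
There are 3 sphere factors.
Total = 2^3 = 8

8


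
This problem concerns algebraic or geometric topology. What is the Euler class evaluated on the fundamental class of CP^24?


For any closed oriented manifold, <e(TM),[M]> = chi(M).
chi(CP^24) = 24+1 = 25

25


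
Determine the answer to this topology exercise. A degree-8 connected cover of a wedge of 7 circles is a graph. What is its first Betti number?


Nielsen-Schreier: an index-n subgroup of F_r is free of rank 1 + n(r-1).
Equivalently: chi(cover) = n*chi(base); chi(vee_r S^1) = 1 - 7 = -6.
chi(E) = 8*(-6) = -48; rank = 1 - chi(E) = 1 - (-48) = 49.
rank = 1 + 8*(7-1) = 1 + 48 = 49

49


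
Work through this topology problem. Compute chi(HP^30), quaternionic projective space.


HP^30 has one cell in each dimension 0, 4, ..., 4*30 (30+1 cells, all even-dim).
chi = 30 + 1 = 31

31


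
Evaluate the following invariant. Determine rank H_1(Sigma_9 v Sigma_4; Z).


For a wedge: H_1(A v B) = H_1(A) + H_1(B).
b_1(Sigma_9) = 18, b_1(Sigma_4) = 8.
b_1 = 18 + 8 = 26

26


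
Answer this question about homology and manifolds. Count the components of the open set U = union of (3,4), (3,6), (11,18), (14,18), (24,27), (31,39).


Sort and merge overlapping open intervals.
Merged: (3,6), (11,18), (24,27), (31,39).
Number of components = 4

4


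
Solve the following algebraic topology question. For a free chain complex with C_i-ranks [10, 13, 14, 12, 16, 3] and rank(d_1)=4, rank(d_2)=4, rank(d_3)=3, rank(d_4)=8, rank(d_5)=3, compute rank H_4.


rank H_k = rank(ker d_k) - rank(im d_{k+1}).
rank(ker d_4) = rank(C_4) - rank(d_4) = 16 - 8 = 8.
rank(im d_{4+1}) = 3.
rank H_4 = 8 - 3 = 5

5


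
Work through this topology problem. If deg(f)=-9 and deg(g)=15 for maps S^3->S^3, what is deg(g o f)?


Degree is multiplicative under composition: deg(g o f) = deg(g) * deg(f).
= 15 * -9 = -135

-135


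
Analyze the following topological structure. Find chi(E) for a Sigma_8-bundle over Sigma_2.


For a fiber bundle F -> E -> B (with CW structure): chi(E) = chi(B) * chi(F).
chi(Sigma_2) = -2, chi(Sigma_8) = -14.
chi(E) = (-2) * (-14) = 28

28


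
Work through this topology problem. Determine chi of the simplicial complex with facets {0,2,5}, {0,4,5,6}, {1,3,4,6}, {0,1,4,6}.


Enumerate all faces; f-vector: f_0=7, f_1=14, f_2=11, f_3=3.
chi = sum (-1)^k f_k = 1

1


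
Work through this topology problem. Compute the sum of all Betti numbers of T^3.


b_k(T^3) = C(3,k), so the sum over k is sum_k C(3,k) = 2^3.
Total = 2^3 = 8

8


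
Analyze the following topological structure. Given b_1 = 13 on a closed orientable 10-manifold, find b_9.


Poincare duality for closed orientable n-manifolds: b_k = b_{n-k}.
Here n = 10, so b_9 = b_1 = 13

13


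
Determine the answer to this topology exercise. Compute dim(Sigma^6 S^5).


Each suspension raises dimension by 1: Sigma S^n = S^{n+1}.
Sigma^6 S^5 = S^{5+6} = S^11

11


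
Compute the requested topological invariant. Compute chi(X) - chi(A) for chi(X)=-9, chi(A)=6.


Relative Euler characteristic: chi(X, A) = chi(X) - chi(A).
= -9 - (6) = -15

-15


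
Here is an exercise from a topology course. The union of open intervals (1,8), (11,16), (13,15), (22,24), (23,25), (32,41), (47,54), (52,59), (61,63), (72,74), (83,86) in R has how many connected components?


Sort and merge overlapping open intervals.
Merged: (1,8), (11,16), (22,25), (32,41), (47,59), (61,63), (72,74), (83,86).
Number of components = 8

8


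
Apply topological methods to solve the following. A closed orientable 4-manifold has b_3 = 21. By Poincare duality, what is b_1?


Poincare duality for closed orientable n-manifolds: b_k = b_{n-k}.
Here n = 4, so b_1 = b_3 = 21

21


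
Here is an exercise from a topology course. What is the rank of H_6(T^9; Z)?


By the Kunneth formula, b_k(T^n) = C(n,k).
b_6(T^9) = C(9,6).
C(9,6) = 9!/(6!*3!) = 84

84


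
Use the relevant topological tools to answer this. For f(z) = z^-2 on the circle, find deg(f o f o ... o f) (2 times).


deg(f) = -2. Degree is multiplicative: deg(f^2) = (deg f)^2.
deg(f^2) = (-2)^2 = 4

4


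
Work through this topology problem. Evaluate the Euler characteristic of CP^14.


CP^14 has one cell in each even dimension 0, 2, ..., 2*14 (14+1 cells total).
All cells are even-dimensional, so chi = number of cells.
chi = 14 + 1 = 15

15


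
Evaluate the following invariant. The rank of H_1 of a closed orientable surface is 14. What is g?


For a closed orientable surface: b_1 = 2g.
14 = 2g
g = 14 / 2 = 7

7


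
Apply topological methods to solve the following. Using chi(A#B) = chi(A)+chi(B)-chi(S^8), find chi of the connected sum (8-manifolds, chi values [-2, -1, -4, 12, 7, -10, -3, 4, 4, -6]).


For n-manifolds: chi(A#B) = chi(A) + chi(B) - chi(S^8).
chi(S^8) = 1 + (-1)^8 = 2.
chi(#) = (sum chi_i) - (10-1)*chi(S^8) = 1 - 9*2 = -17

-17


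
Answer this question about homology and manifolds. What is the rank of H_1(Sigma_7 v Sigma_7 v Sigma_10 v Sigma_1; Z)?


For a wedge X v Y: reduced H_k(X v Y) = H_k(X) + H_k(Y).
Each Sigma_g contributes b_1 = 2g.
b_1 = 14 + 14 + 20 + 2 = 50

50


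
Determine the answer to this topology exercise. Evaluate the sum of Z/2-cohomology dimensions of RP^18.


H^k(RP^18; Z/2) = Z/2 for each 0 <= k <= 18.
Total dimension = 18 + 1 = 19

19


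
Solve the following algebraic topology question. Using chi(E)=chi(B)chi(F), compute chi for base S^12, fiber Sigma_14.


chi(S^12) = 2 (n even), chi(Sigma_14) = 2 - 2*14 = -26.
chi(E) = 2 * (-26) = -52

-52


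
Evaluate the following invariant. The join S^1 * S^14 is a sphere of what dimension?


Join of spheres: S^m * S^n = S^{m+n+1}.
dim = 1 + 14 + 1 = 16

16


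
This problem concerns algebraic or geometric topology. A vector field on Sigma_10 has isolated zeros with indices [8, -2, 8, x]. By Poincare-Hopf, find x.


Poincare-Hopf: sum of indices = chi(M).
chi(Sigma_10) = 2 - 2*10 = -18.
Sum of known indices = 14.
x = chi - (sum known) = -18 - (14) = -32

-32


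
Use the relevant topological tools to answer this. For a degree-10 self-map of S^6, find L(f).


On S^6: L(f) = tr(f_0*) + (-1)^6 tr(f_6*) = 1 + (-1)^6 * deg(f).
L(f) = 1 + (-1)^6 * 10 = 1 + 10 = 11

11


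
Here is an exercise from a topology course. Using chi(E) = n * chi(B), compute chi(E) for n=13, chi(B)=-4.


For a finite covering: chi(E) = (number of sheets) * chi(B).
chi(E) = 13 * (-4) = -52

-52


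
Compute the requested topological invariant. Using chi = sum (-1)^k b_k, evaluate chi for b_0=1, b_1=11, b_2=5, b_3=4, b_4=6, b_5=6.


chi = sum_k (-1)^k b_k.
= (1) + (-11) + (5) + (-4) + (6) + (-6)
= -9

-9


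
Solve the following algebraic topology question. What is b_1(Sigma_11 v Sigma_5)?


For a wedge: H_1(A v B) = H_1(A) + H_1(B).
b_1(Sigma_11) = 22, b_1(Sigma_5) = 10.
b_1 = 22 + 10 = 32

32


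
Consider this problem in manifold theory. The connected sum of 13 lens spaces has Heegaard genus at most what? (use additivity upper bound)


Heegaard genus satisfies g(A#B) <= g(A) + g(B).
Each lens space has g = 1.
Upper bound: 13 * 1 = 13

13


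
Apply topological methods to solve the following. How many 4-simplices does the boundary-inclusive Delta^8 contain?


Delta^8 has 8+1 vertices. A 4-face is a choice of 4+1 vertices.
f_4 = C(8+1, 4+1) = C(9,5) = 126

126


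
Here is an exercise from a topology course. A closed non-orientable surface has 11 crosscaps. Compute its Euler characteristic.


For a non-orientable closed surface with k crosscaps: chi = 2 - k.
Here k = 11.
chi = 2 - 11 = -9

-9


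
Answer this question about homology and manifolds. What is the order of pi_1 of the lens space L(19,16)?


pi_1(L(p,q)) = Z/pZ for any q coprime to p.
|pi_1(L(19,16))| = 19

19


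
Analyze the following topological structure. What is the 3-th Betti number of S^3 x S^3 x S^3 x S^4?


Each S^d has Poincare polynomial 1 + t^d.
The product S^3 x S^3 x S^3 x S^4 has Poincare polynomial prod(1+t^d_i).
Expanding: b_0=1, b_3=3, b_4=1, b_6=3, b_7=3, b_9=1, b_10=3, b_13=1.
b_3 = 3

3


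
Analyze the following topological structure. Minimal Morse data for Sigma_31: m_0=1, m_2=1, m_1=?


A perfect Morse function has m_k = b_k.
For Sigma_31: b_0=1, b_1=2g=62, b_2=1.
Saddles m_1 = 2g = 62

62


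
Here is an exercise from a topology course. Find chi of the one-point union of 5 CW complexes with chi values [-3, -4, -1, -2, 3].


chi(A v B) = chi(A) + chi(B) - 1 (one point identified).
For 5 spaces: chi = (sum chi_i) - (5 - 1).
sum = -7; chi = -7 - 4 = -11

-11


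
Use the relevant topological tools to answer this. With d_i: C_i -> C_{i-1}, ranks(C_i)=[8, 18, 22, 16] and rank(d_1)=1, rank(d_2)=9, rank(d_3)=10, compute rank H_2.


rank H_k = rank(ker d_k) - rank(im d_{k+1}).
rank(ker d_2) = rank(C_2) - rank(d_2) = 22 - 9 = 13.
rank(im d_{2+1}) = 10.
rank H_2 = 13 - 10 = 3

3


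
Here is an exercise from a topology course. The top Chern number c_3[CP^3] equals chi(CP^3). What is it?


For any closed oriented manifold, <e(TM),[M]> = chi(M).
chi(CP^3) = 3+1 = 4

4


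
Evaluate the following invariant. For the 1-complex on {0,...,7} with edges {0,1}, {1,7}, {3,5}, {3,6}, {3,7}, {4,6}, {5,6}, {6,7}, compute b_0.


Run DFS/union-find over 8 vertices.
V = 8, E = 8.
Number of components = 2

2


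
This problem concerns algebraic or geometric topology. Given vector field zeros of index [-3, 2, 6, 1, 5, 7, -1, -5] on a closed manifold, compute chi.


Poincare-Hopf: chi(M) = sum of indices of zeros.
chi = (-3) + (2) + (6) + (1) + (5) + (7) + (-1) + (-5) = 12

12


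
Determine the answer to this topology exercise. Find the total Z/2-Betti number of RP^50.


H^k(RP^50; Z/2) = Z/2 for each 0 <= k <= 50.
Total dimension = 50 + 1 = 51

51


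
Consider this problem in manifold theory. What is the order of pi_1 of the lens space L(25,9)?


pi_1(L(p,q)) = Z/pZ for any q coprime to p.
|pi_1(L(25,9))| = 25

25


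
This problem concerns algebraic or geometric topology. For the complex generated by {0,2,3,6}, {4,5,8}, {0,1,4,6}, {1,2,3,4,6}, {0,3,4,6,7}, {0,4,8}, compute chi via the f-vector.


Enumerate all faces; f-vector: f_0=9, f_1=23, f_2=25, f_3=12, f_4=2.
chi = sum (-1)^k f_k = 1

1
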